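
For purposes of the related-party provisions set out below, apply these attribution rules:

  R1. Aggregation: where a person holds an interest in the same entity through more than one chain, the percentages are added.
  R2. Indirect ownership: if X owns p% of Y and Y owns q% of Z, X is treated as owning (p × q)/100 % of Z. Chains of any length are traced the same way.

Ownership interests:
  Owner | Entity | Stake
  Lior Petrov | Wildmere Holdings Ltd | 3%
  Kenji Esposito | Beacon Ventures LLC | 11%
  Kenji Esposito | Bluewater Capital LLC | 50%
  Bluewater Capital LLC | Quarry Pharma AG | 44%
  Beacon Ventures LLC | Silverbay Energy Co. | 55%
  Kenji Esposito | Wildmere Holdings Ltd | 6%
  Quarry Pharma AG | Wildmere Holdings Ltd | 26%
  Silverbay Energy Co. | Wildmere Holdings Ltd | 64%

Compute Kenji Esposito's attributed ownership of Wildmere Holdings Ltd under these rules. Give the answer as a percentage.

Chain via Bluewater Capital LLC → Quarry Pharma AG (R2): 50% × 44% × 26% = 5.72% of Wildmere Holdings Ltd.
Chain via Beacon Ventures LLC → Silverbay Energy Co. (R2): 11% × 55% × 64% = 3.872% of Wildmere Holdings Ltd.
Direct interest in Wildmere Holdings Ltd: 6%.
Aggregating (R1): 5.72% + 3.872% + 6% = 15.592%.

15.592%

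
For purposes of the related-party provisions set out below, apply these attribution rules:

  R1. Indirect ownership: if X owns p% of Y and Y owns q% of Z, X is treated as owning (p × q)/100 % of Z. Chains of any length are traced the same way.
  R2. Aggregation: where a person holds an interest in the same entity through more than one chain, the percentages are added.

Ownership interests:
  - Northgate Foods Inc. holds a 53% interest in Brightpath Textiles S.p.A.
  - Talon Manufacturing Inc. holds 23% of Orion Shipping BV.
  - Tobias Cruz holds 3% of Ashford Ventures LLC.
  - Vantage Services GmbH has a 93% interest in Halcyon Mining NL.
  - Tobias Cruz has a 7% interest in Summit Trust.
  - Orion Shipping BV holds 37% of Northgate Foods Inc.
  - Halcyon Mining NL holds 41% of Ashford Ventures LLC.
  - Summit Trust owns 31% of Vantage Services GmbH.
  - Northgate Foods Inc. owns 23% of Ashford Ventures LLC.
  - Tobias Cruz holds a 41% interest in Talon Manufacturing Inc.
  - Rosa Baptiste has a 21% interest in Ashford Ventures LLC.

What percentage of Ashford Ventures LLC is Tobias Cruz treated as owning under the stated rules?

Chain via Summit Trust → Vantage Services GmbH → Halcyon Mining NL (R1): 7% × 31% × 93% × 41% = 0.827421% of Ashford Ventures LLC.
Chain via Talon Manufacturing Inc. → Orion Shipping BV → Northgate Foods Inc. (R1): 41% × 23% × 37% × 23% = 0.802493% of Ashford Ventures LLC.
Direct interest in Ashford Ventures LLC: 3%.
Aggregating (R2): 0.827421% + 0.802493% + 3% = 4.629914%.

4.629914%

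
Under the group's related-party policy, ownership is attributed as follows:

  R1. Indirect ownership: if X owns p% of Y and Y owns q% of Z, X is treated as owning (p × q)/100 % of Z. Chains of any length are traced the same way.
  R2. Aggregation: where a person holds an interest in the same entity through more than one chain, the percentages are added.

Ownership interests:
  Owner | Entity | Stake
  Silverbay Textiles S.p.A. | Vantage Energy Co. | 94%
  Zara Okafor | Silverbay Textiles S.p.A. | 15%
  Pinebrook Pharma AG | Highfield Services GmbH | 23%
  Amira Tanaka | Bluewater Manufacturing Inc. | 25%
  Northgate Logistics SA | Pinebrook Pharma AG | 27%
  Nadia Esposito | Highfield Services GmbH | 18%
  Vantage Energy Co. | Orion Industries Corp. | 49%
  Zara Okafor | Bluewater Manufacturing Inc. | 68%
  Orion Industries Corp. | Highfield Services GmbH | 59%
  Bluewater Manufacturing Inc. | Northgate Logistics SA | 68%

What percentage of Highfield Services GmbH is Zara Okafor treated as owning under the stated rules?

6.947814%

Chain via Bluewater Manufacturing Inc. → Northgate Logistics SA → Pinebrook Pharma AG (R1): 68% × 68% × 27% × 23% = 2.871504% of Highfield Services GmbH.
Chain via Silverbay Textiles S.p.A. → Vantage Energy Co. → Orion Industries Corp. (R1): 15% × 94% × 49% × 59% = 4.07631% of Highfield Services GmbH.
Aggregating (R2): 2.871504% + 4.07631% = 6.947814%.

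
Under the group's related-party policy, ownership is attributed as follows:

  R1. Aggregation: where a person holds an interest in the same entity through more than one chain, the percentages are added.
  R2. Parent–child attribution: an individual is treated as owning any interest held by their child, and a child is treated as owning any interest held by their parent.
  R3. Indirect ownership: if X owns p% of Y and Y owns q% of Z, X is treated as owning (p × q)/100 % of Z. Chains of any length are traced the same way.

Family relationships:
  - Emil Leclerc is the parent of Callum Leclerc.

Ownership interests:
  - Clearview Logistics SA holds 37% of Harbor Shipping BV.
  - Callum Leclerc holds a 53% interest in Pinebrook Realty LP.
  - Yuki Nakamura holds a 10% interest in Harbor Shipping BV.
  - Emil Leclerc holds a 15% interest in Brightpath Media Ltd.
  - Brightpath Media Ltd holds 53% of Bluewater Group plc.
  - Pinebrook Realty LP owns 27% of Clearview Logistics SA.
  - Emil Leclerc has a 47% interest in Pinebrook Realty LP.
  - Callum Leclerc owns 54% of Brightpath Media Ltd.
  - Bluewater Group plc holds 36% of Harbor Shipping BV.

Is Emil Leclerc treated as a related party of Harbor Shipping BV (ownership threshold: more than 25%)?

By parent–child attribution (R2), Emil Leclerc is treated as also owning Callum Leclerc's interest in Brightpath Media Ltd, giving 15% + 54% = 69%.
By parent–child attribution (R2), Emil Leclerc is treated as also owning Callum Leclerc's interest in Pinebrook Realty LP, giving 47% + 53% = 100%.
Chain via Brightpath Media Ltd → Bluewater Group plc (R3): 69% × 53% × 36% = 13.1652% of Harbor Shipping BV.
Chain via Pinebrook Realty LP → Clearview Logistics SA (R3): 100% × 27% × 37% = 9.99% of Harbor Shipping BV.
Aggregating (R1): 13.1652% + 9.99% = 23.1552%.
23.1552% does not exceed the 25% threshold, so Emil is not a related party to Harbor Shipping BV.

No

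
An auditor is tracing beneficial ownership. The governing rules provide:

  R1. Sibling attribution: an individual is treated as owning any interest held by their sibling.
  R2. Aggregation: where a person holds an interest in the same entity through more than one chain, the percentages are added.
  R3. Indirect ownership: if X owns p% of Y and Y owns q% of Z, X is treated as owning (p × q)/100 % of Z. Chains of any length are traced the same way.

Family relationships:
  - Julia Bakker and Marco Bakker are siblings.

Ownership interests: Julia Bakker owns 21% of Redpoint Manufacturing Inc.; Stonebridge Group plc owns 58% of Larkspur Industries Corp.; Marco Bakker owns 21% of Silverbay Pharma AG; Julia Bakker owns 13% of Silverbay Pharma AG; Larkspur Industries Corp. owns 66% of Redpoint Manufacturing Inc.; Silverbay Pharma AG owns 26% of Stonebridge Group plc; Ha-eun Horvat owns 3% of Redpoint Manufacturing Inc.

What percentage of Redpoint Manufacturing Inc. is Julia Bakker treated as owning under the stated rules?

By sibling attribution (R1), Julia Bakker is treated as also owning Marco Bakker's interest in Silverbay Pharma AG, giving 13% + 21% = 34%.
Chain via Silverbay Pharma AG → Stonebridge Group plc → Larkspur Industries Corp. (R3): 34% × 26% × 58% × 66% = 3.383952% of Redpoint Manufacturing Inc.
Direct interest in Redpoint Manufacturing Inc: 21%.
Aggregating (R2): 3.383952% + 21% = 24.383952%.

24.383952%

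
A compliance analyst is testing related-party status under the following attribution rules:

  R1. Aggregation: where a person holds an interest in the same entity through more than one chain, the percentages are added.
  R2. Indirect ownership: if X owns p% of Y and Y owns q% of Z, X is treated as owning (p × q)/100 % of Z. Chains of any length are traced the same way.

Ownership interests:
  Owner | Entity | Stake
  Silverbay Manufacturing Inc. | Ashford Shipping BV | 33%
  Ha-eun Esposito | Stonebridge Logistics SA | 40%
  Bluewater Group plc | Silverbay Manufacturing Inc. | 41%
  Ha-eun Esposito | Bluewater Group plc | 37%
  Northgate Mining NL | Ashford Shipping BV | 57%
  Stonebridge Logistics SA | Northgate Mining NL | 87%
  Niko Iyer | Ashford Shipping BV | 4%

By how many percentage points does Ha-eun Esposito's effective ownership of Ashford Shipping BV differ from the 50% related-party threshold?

Chain via Stonebridge Logistics SA → Northgate Mining NL (R2): 40% × 87% × 57% = 19.836% of Ashford Shipping BV.
Chain via Bluewater Group plc → Silverbay Manufacturing Inc. (R2): 37% × 41% × 33% = 5.0061% of Ashford Shipping BV.
Aggregating (R1): 19.836% + 5.0061% = 24.8421%.
24.8421% falls short of the 50% threshold by 25.1579 percentage points.

25.1579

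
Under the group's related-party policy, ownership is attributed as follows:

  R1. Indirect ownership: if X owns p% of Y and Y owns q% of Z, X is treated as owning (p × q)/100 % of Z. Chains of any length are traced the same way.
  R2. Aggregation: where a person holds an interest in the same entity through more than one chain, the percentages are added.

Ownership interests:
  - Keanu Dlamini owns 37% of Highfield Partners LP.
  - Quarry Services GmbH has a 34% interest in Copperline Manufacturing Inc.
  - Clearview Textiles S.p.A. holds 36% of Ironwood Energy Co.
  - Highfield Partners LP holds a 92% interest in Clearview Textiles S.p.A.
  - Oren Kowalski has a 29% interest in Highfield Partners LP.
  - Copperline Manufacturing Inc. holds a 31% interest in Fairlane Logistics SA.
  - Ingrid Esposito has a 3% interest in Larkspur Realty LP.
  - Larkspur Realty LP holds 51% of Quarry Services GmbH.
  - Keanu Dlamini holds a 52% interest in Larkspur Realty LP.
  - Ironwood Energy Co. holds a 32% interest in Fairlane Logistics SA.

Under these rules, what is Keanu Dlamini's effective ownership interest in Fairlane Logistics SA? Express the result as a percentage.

6.716616%

Chain via Larkspur Realty LP → Quarry Services GmbH → Copperline Manufacturing Inc. (R1): 52% × 51% × 34% × 31% = 2.795208% of Fairlane Logistics SA.
Chain via Highfield Partners LP → Clearview Textiles S.p.A. → Ironwood Energy Co. (R1): 37% × 92% × 36% × 32% = 3.921408% of Fairlane Logistics SA.
Aggregating (R2): 2.795208% + 3.921408% = 6.716616%.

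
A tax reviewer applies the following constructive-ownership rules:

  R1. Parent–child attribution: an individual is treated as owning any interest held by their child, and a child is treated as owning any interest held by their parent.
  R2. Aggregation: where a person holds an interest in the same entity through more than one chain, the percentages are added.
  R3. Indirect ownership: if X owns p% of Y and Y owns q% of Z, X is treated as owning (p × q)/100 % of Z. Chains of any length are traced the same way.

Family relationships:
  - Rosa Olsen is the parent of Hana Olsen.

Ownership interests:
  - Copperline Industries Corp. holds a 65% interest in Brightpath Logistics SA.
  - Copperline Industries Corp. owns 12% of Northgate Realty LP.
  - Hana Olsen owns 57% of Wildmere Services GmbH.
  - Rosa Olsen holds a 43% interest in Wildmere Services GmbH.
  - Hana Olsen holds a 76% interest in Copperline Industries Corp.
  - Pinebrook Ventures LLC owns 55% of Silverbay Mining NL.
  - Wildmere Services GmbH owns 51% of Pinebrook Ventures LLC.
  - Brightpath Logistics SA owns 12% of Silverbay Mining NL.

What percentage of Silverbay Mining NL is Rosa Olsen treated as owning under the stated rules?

33.978%

By parent–child attribution (R1), Rosa Olsen is treated as also owning Hana Olsen's interest in Wildmere Services GmbH, giving 43% + 57% = 100%.
By parent–child attribution (R1), Rosa Olsen is treated as owning Hana Olsen's 76% interest in Copperline Industries Corp.
Chain via Wildmere Services GmbH → Pinebrook Ventures LLC (R3): 100% × 51% × 55% = 28.05% of Silverbay Mining NL.
Chain via Copperline Industries Corp. → Brightpath Logistics SA (R3): 76% × 65% × 12% = 5.928% of Silverbay Mining NL.
Aggregating (R2): 28.05% + 5.928% = 33.978%.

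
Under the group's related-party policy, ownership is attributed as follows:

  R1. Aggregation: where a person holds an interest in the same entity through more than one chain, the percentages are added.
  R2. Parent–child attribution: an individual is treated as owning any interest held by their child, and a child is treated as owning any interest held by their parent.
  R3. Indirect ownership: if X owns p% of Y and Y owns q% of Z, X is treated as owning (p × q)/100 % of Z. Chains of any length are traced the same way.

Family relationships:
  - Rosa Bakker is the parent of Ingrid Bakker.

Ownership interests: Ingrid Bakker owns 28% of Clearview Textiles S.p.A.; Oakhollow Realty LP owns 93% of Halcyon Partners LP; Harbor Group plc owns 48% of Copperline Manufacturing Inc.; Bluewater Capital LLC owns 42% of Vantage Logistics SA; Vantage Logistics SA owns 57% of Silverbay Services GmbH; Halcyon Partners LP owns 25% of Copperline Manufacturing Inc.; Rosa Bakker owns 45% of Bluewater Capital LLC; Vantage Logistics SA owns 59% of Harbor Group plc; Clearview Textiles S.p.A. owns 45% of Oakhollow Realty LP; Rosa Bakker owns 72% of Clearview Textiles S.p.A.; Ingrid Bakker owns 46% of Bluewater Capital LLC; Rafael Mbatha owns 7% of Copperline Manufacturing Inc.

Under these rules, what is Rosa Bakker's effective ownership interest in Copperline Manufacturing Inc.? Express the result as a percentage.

21.286404%

By parent–child attribution (R2), Rosa Bakker is treated as also owning Ingrid Bakker's interest in Clearview Textiles S.p.A, giving 72% + 28% = 100%.
By parent–child attribution (R2), Rosa Bakker is treated as also owning Ingrid Bakker's interest in Bluewater Capital LLC, giving 45% + 46% = 91%.
Chain via Clearview Textiles S.p.A. → Oakhollow Realty LP → Halcyon Partners LP (R3): 100% × 45% × 93% × 25% = 10.4625% of Copperline Manufacturing Inc.
Chain via Bluewater Capital LLC → Vantage Logistics SA → Harbor Group plc (R3): 91% × 42% × 59% × 48% = 10.823904% of Copperline Manufacturing Inc.
Aggregating (R1): 10.4625% + 10.823904% = 21.286404%.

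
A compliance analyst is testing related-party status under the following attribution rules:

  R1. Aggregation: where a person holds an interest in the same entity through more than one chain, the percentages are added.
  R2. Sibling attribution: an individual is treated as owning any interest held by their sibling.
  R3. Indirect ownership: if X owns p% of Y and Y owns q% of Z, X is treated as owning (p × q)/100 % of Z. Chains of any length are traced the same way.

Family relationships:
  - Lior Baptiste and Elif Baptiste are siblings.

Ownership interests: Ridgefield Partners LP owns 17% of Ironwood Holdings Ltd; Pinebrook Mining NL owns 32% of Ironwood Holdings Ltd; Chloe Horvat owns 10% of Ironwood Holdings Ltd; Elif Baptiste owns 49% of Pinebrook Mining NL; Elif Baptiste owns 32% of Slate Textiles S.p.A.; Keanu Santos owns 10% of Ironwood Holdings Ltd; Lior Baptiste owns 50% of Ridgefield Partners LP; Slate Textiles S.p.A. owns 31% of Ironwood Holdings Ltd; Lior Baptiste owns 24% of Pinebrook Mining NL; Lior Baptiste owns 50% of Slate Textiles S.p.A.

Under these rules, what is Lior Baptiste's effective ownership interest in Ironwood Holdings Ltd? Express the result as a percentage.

By sibling attribution (R2), Lior Baptiste is treated as also owning Elif Baptiste's interest in Slate Textiles S.p.A, giving 50% + 32% = 82%.
By sibling attribution (R2), Lior Baptiste is treated as also owning Elif Baptiste's interest in Pinebrook Mining NL, giving 24% + 49% = 73%.
Chain via Ridgefield Partners LP (R3): 50% × 17% = 8.5% of Ironwood Holdings Ltd.
Chain via Slate Textiles S.p.A. (R3): 82% × 31% = 25.42% of Ironwood Holdings Ltd.
Chain via Pinebrook Mining NL (R3): 73% × 32% = 23.36% of Ironwood Holdings Ltd.
Aggregating (R1): 8.5% + 25.42% + 23.36% = 57.28%.

57.28%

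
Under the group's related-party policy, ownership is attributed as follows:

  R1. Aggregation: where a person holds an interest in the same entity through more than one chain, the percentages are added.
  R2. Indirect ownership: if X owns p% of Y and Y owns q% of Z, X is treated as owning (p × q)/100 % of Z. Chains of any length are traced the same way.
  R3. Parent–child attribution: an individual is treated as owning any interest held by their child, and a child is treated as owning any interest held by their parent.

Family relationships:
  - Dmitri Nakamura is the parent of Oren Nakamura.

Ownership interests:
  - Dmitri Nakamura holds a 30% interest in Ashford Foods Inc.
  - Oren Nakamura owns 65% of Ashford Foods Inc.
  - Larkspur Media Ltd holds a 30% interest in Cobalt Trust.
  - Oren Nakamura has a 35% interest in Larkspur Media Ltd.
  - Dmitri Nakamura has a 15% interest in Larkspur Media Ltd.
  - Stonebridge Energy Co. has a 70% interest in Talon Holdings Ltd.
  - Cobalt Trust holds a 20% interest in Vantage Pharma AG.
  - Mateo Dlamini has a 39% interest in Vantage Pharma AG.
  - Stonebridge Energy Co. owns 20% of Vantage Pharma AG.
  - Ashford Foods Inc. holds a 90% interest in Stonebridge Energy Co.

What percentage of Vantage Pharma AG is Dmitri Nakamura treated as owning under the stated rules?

By parent–child attribution (R3), Dmitri Nakamura is treated as also owning Oren Nakamura's interest in Ashford Foods Inc, giving 30% + 65% = 95%.
By parent–child attribution (R3), Dmitri Nakamura is treated as also owning Oren Nakamura's interest in Larkspur Media Ltd, giving 15% + 35% = 50%.
Chain via Ashford Foods Inc. → Stonebridge Energy Co. (R2): 95% × 90% × 20% = 17.1% of Vantage Pharma AG.
Chain via Larkspur Media Ltd → Cobalt Trust (R2): 50% × 30% × 20% = 3% of Vantage Pharma AG.
Aggregating (R1): 17.1% + 3% = 20.1%.

20.1%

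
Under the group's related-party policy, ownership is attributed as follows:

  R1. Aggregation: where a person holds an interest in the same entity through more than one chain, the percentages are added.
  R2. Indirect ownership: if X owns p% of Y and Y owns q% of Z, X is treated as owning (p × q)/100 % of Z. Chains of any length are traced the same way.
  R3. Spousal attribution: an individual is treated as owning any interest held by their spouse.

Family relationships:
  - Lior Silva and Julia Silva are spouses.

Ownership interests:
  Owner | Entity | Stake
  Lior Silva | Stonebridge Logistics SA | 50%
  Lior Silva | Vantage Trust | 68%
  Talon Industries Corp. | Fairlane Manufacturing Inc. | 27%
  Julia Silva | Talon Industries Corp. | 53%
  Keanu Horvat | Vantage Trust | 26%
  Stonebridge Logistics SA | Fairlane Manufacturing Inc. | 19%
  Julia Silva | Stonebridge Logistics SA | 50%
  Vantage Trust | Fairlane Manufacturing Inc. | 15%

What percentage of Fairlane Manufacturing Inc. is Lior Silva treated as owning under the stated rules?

By spousal attribution (R3), Lior Silva is treated as also owning Julia Silva's interest in Stonebridge Logistics SA, giving 50% + 50% = 100%.
By spousal attribution (R3), Lior Silva is treated as owning Julia Silva's 53% interest in Talon Industries Corp.
Chain via Vantage Trust (R2): 68% × 15% = 10.2% of Fairlane Manufacturing Inc.
Chain via Stonebridge Logistics SA (R2): 100% × 19% = 19% of Fairlane Manufacturing Inc.
Chain via Talon Industries Corp. (R2): 53% × 27% = 14.31% of Fairlane Manufacturing Inc.
Aggregating (R1): 10.2% + 19% + 14.31% = 43.51%.

43.51%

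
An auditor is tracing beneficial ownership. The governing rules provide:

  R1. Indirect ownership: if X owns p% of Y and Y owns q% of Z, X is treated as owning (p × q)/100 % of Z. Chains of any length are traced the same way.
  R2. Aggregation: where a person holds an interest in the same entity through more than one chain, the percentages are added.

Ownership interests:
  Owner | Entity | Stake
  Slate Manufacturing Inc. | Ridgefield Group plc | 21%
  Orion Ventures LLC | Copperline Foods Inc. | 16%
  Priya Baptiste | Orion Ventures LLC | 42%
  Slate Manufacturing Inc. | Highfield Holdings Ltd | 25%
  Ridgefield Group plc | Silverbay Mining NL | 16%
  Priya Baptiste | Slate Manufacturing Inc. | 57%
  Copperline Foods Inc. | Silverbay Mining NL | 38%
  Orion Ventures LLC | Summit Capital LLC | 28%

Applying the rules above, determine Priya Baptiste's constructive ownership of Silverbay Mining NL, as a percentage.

4.4688%

Chain via Slate Manufacturing Inc. → Ridgefield Group plc (R1): 57% × 21% × 16% = 1.9152% of Silverbay Mining NL.
Chain via Orion Ventures LLC → Copperline Foods Inc. (R1): 42% × 16% × 38% = 2.5536% of Silverbay Mining NL.
Aggregating (R2): 1.9152% + 2.5536% = 4.4688%.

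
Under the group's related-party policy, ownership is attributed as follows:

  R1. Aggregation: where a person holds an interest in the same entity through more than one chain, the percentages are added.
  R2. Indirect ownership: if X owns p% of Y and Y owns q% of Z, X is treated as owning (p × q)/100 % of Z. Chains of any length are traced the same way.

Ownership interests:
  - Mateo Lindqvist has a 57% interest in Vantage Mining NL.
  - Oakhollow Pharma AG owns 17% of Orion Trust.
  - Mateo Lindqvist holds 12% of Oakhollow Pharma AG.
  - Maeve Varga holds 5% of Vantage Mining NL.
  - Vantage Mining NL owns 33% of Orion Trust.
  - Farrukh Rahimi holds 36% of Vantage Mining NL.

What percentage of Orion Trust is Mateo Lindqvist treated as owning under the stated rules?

Chain via Vantage Mining NL (R2): 57% × 33% = 18.81% of Orion Trust.
Chain via Oakhollow Pharma AG (R2): 12% × 17% = 2.04% of Orion Trust.
Aggregating (R1): 18.81% + 2.04% = 20.85%.

20.85%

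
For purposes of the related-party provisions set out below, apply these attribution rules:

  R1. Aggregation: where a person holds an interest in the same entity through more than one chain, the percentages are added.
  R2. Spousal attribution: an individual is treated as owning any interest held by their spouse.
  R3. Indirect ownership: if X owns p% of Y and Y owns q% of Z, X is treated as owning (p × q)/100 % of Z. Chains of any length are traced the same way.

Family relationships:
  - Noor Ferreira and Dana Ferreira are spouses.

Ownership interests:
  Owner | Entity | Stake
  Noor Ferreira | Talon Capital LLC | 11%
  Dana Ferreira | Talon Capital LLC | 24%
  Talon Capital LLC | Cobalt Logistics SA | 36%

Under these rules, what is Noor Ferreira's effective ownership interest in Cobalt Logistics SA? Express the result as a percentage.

12.6%

By spousal attribution (R2), Noor Ferreira is treated as also owning Dana Ferreira's interest in Talon Capital LLC, giving 11% + 24% = 35%.
Chain via Talon Capital LLC (R3): 35% × 36% = 12.6% of Cobalt Logistics SA.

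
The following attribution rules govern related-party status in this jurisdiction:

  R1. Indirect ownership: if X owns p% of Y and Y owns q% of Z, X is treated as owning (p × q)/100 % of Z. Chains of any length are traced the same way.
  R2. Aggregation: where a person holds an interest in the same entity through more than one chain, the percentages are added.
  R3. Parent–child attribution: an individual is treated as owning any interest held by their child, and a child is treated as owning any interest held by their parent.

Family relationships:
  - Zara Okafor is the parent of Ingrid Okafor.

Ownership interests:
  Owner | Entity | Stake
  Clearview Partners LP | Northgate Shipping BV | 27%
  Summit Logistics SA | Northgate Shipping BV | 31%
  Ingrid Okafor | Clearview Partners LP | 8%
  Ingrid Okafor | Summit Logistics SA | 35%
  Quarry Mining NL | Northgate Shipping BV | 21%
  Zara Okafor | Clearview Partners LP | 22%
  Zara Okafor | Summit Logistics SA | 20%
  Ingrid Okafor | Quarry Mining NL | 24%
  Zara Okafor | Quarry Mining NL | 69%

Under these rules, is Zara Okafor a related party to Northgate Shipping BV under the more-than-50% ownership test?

By parent–child attribution (R3), Zara Okafor is treated as also owning Ingrid Okafor's interest in Quarry Mining NL, giving 69% + 24% = 93%.
By parent–child attribution (R3), Zara Okafor is treated as also owning Ingrid Okafor's interest in Summit Logistics SA, giving 20% + 35% = 55%.
By parent–child attribution (R3), Zara Okafor is treated as also owning Ingrid Okafor's interest in Clearview Partners LP, giving 22% + 8% = 30%.
Chain via Quarry Mining NL (R1): 93% × 21% = 19.53% of Northgate Shipping BV.
Chain via Summit Logistics SA (R1): 55% × 31% = 17.05% of Northgate Shipping BV.
Chain via Clearview Partners LP (R1): 30% × 27% = 8.1% of Northgate Shipping BV.
Aggregating (R2): 19.53% + 17.05% + 8.1% = 44.68%.
44.68% does not exceed the 50% threshold, so Zara is not a related party to Northgate Shipping BV.

No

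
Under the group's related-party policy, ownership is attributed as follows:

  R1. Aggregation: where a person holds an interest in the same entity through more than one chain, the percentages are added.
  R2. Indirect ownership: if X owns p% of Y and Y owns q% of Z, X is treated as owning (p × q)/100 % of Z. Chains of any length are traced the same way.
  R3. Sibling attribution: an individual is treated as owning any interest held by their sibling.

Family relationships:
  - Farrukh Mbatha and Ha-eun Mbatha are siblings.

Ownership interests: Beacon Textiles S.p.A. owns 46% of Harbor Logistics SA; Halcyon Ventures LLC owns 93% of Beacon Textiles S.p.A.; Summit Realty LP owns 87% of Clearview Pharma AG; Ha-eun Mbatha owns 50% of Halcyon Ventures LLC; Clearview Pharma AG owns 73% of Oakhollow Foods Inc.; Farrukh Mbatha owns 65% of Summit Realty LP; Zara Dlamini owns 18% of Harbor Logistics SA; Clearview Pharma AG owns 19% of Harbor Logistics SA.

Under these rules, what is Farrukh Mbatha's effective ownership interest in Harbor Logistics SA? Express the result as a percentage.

By sibling attribution (R3), Farrukh Mbatha is treated as owning Ha-eun Mbatha's 50% interest in Halcyon Ventures LLC.
Chain via Summit Realty LP → Clearview Pharma AG (R2): 65% × 87% × 19% = 10.7445% of Harbor Logistics SA.
Chain via Halcyon Ventures LLC → Beacon Textiles S.p.A. (R2): 50% × 93% × 46% = 21.39% of Harbor Logistics SA.
Aggregating (R1): 10.7445% + 21.39% = 32.1345%.

32.1345%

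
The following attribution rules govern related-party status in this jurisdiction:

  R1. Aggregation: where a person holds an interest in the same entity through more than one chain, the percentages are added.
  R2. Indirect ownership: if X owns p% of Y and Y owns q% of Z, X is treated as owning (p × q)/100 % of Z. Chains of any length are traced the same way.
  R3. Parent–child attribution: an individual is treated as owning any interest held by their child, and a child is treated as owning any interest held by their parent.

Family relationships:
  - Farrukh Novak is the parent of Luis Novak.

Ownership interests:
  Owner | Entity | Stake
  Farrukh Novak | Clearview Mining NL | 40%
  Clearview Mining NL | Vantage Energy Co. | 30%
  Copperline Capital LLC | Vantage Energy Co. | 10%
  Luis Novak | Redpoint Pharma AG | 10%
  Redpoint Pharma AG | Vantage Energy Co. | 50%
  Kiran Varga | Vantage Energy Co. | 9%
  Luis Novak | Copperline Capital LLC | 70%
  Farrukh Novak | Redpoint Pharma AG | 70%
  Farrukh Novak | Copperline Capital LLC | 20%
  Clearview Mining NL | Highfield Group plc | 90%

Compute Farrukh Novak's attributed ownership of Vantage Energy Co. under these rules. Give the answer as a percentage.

By parent–child attribution (R3), Farrukh Novak is treated as also owning Luis Novak's interest in Redpoint Pharma AG, giving 70% + 10% = 80%.
By parent–child attribution (R3), Farrukh Novak is treated as also owning Luis Novak's interest in Copperline Capital LLC, giving 20% + 70% = 90%.
Chain via Redpoint Pharma AG (R2): 80% × 50% = 40% of Vantage Energy Co.
Chain via Copperline Capital LLC (R2): 90% × 10% = 9% of Vantage Energy Co.
Chain via Clearview Mining NL (R2): 40% × 30% = 12% of Vantage Energy Co.
Aggregating (R1): 40% + 9% + 12% = 61%.

61%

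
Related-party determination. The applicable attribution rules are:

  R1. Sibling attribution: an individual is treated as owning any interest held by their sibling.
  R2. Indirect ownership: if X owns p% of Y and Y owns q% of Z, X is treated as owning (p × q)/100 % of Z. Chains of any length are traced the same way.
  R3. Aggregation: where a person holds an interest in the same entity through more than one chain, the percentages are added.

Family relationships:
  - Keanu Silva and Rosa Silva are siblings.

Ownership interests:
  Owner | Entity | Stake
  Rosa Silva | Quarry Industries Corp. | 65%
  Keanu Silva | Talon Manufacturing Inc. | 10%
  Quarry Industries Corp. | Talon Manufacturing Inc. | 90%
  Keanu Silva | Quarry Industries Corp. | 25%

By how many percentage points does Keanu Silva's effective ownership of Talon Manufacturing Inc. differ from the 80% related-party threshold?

By sibling attribution (R1), Keanu Silva is treated as also owning Rosa Silva's interest in Quarry Industries Corp, giving 25% + 65% = 90%.
Chain via Quarry Industries Corp. (R2): 90% × 90% = 81% of Talon Manufacturing Inc.
Direct interest in Talon Manufacturing Inc: 10%.
Aggregating (R3): 81% + 10% = 91%.
91% exceeds the 80% threshold by 11 percentage points.

11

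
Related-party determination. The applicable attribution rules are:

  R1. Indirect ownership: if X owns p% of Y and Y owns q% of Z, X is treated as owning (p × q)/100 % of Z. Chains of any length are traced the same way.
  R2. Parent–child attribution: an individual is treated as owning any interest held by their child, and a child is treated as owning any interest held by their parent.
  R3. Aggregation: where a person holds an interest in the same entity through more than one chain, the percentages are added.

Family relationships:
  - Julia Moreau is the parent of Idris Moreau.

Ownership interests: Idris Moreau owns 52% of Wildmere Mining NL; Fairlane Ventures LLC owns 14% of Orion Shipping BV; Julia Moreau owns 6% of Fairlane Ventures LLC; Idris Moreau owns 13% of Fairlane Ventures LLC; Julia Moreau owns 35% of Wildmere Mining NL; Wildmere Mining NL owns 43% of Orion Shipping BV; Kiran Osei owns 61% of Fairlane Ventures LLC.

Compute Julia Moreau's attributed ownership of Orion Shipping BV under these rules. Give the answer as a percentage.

40.07%

By parent–child attribution (R2), Julia Moreau is treated as also owning Idris Moreau's interest in Wildmere Mining NL, giving 35% + 52% = 87%.
By parent–child attribution (R2), Julia Moreau is treated as also owning Idris Moreau's interest in Fairlane Ventures LLC, giving 6% + 13% = 19%.
Chain via Wildmere Mining NL (R1): 87% × 43% = 37.41% of Orion Shipping BV.
Chain via Fairlane Ventures LLC (R1): 19% × 14% = 2.66% of Orion Shipping BV.
Aggregating (R3): 37.41% + 2.66% = 40.07%.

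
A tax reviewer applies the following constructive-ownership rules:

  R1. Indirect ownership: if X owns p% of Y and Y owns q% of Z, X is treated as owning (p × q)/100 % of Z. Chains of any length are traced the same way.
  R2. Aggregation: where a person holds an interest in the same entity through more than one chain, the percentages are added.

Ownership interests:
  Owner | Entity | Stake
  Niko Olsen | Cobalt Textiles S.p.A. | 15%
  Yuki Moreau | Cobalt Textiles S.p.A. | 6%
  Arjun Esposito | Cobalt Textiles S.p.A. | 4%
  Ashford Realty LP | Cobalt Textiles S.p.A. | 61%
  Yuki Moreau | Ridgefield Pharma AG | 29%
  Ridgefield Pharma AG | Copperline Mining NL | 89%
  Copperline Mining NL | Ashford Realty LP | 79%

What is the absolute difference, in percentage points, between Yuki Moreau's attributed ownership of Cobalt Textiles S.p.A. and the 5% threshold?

Chain via Ridgefield Pharma AG → Copperline Mining NL → Ashford Realty LP (R1): 29% × 89% × 79% × 61% = 12.437839% of Cobalt Textiles S.p.A.
Direct interest in Cobalt Textiles S.p.A: 6%.
Aggregating (R2): 12.437839% + 6% = 18.437839%.
18.437839% exceeds the 5% threshold by 13.437839 percentage points.

13.437839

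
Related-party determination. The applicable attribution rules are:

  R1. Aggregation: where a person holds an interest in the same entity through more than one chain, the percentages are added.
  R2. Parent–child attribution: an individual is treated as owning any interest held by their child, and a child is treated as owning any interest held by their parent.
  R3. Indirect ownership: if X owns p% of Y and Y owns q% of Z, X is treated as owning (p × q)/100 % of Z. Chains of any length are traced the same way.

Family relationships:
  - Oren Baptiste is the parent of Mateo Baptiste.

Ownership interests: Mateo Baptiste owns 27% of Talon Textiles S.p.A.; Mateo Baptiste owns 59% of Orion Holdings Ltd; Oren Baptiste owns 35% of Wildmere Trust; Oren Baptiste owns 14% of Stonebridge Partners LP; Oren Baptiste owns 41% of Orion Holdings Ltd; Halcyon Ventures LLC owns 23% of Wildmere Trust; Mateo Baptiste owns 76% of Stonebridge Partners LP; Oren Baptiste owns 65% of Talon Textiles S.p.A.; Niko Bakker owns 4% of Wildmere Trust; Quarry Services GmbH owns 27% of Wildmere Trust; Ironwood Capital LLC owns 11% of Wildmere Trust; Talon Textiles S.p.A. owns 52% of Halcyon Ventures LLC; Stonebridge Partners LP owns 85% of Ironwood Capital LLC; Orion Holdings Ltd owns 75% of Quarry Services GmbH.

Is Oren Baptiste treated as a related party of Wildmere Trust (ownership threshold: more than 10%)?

Yes

By parent–child attribution (R2), Oren Baptiste is treated as also owning Mateo Baptiste's interest in Talon Textiles S.p.A, giving 65% + 27% = 92%.
By parent–child attribution (R2), Oren Baptiste is treated as also owning Mateo Baptiste's interest in Stonebridge Partners LP, giving 14% + 76% = 90%.
By parent–child attribution (R2), Oren Baptiste is treated as also owning Mateo Baptiste's interest in Orion Holdings Ltd, giving 41% + 59% = 100%.
Chain via Talon Textiles S.p.A. → Halcyon Ventures LLC (R3): 92% × 52% × 23% = 11.0032% of Wildmere Trust.
Chain via Stonebridge Partners LP → Ironwood Capital LLC (R3): 90% × 85% × 11% = 8.415% of Wildmere Trust.
Chain via Orion Holdings Ltd → Quarry Services GmbH (R3): 100% × 75% × 27% = 20.25% of Wildmere Trust.
Direct interest in Wildmere Trust: 35%.
Aggregating (R1): 11.0032% + 8.415% + 20.25% + 35% = 74.6682%.
74.6682% exceeds the 10% threshold, so Oren is a related party to Wildmere Trust.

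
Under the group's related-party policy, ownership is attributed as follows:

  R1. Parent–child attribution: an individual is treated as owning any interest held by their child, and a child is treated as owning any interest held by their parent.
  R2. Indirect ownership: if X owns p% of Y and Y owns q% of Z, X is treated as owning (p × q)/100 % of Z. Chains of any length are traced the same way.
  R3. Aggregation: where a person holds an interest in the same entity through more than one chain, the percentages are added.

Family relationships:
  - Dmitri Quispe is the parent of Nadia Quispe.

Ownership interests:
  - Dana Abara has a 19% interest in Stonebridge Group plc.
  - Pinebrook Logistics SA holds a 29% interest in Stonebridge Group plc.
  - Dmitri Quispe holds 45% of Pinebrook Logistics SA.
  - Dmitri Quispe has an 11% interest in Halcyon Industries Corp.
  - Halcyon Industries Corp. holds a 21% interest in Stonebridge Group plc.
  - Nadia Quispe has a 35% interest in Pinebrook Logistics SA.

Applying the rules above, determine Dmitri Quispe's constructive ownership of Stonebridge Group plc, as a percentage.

25.51%

By parent–child attribution (R1), Dmitri Quispe is treated as also owning Nadia Quispe's interest in Pinebrook Logistics SA, giving 45% + 35% = 80%.
Chain via Halcyon Industries Corp. (R2): 11% × 21% = 2.31% of Stonebridge Group plc.
Chain via Pinebrook Logistics SA (R2): 80% × 29% = 23.2% of Stonebridge Group plc.
Aggregating (R3): 2.31% + 23.2% = 25.51%.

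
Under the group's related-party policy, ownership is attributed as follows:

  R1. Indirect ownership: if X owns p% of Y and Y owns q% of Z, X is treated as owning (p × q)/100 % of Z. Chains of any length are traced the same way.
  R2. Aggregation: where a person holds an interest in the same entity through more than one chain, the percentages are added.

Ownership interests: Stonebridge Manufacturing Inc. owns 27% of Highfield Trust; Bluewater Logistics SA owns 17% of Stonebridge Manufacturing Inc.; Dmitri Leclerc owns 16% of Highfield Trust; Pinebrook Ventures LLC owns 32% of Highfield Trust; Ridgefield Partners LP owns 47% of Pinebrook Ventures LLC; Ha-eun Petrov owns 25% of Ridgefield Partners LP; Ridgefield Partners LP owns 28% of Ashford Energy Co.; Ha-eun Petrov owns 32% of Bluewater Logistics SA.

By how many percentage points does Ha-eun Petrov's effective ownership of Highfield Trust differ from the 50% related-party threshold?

Chain via Bluewater Logistics SA → Stonebridge Manufacturing Inc. (R1): 32% × 17% × 27% = 1.4688% of Highfield Trust.
Chain via Ridgefield Partners LP → Pinebrook Ventures LLC (R1): 25% × 47% × 32% = 3.76% of Highfield Trust.
Aggregating (R2): 1.4688% + 3.76% = 5.2288%.
5.2288% falls short of the 50% threshold by 44.7712 percentage points.

44.7712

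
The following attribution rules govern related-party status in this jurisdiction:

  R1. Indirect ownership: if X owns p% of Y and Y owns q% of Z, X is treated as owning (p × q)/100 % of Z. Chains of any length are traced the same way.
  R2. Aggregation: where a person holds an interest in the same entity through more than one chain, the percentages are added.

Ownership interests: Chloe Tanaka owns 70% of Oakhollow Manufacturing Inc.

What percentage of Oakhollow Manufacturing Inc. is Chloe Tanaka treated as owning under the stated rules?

Direct interest in Oakhollow Manufacturing Inc: 70%.

70%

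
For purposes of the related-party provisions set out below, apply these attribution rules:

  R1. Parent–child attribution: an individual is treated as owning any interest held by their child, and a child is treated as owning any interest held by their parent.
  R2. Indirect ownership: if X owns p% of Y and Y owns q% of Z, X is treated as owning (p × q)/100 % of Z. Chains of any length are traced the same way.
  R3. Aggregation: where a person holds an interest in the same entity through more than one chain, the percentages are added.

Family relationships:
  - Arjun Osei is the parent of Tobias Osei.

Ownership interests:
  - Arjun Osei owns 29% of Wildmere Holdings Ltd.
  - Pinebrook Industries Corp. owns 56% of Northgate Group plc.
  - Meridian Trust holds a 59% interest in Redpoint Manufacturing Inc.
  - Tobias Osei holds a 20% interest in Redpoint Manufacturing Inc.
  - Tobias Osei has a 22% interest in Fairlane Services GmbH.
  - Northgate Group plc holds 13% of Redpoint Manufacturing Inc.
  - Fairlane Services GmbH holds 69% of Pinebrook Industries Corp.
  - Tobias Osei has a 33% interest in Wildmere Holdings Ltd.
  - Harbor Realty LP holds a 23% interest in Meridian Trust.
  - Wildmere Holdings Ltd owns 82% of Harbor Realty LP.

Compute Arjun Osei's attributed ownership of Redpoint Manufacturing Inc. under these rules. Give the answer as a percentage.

By parent–child attribution (R1), Arjun Osei is treated as also owning Tobias Osei's interest in Wildmere Holdings Ltd, giving 29% + 33% = 62%.
By parent–child attribution (R1), Arjun Osei is treated as owning Tobias Osei's 22% interest in Fairlane Services GmbH.
By parent–child attribution (R1), Arjun Osei is treated as owning Tobias Osei's 20% interest in Redpoint Manufacturing Inc.
Chain via Wildmere Holdings Ltd → Harbor Realty LP → Meridian Trust (R2): 62% × 82% × 23% × 59% = 6.898988% of Redpoint Manufacturing Inc.
Chain via Fairlane Services GmbH → Pinebrook Industries Corp. → Northgate Group plc (R2): 22% × 69% × 56% × 13% = 1.105104% of Redpoint Manufacturing Inc.
Direct interest in Redpoint Manufacturing Inc: 20%.
Aggregating (R3): 6.898988% + 1.105104% + 20% = 28.004092%.

28.004092%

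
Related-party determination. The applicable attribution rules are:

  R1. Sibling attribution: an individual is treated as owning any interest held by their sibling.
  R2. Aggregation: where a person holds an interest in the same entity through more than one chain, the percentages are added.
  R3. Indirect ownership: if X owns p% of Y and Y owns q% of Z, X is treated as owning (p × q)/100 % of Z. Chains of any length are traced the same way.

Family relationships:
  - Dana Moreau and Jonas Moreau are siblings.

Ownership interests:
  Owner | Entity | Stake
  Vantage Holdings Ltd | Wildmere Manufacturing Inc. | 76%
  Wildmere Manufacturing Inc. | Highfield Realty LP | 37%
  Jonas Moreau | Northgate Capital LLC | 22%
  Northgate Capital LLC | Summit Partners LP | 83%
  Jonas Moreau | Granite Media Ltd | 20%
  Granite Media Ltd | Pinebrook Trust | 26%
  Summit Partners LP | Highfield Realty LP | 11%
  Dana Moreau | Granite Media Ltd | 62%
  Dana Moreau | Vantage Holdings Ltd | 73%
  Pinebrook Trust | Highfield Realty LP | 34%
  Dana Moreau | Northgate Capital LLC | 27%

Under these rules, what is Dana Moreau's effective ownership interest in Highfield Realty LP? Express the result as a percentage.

32.2501%

By sibling attribution (R1), Dana Moreau is treated as also owning Jonas Moreau's interest in Granite Media Ltd, giving 62% + 20% = 82%.
By sibling attribution (R1), Dana Moreau is treated as also owning Jonas Moreau's interest in Northgate Capital LLC, giving 27% + 22% = 49%.
Chain via Granite Media Ltd → Pinebrook Trust (R3): 82% × 26% × 34% = 7.2488% of Highfield Realty LP.
Chain via Northgate Capital LLC → Summit Partners LP (R3): 49% × 83% × 11% = 4.4737% of Highfield Realty LP.
Chain via Vantage Holdings Ltd → Wildmere Manufacturing Inc. (R3): 73% × 76% × 37% = 20.5276% of Highfield Realty LP.
Aggregating (R2): 7.2488% + 4.4737% + 20.5276% = 32.2501%.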